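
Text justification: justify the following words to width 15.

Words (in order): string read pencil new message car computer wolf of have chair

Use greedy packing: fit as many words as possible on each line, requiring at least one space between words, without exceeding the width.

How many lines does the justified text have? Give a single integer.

Line 1: ['string', 'read'] (min_width=11, slack=4)
Line 2: ['pencil', 'new'] (min_width=10, slack=5)
Line 3: ['message', 'car'] (min_width=11, slack=4)
Line 4: ['computer', 'wolf'] (min_width=13, slack=2)
Line 5: ['of', 'have', 'chair'] (min_width=13, slack=2)
Total lines: 5

Answer: 5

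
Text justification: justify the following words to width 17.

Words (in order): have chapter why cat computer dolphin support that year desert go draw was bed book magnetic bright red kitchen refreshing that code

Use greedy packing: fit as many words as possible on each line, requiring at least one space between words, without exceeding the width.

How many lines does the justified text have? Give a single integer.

Line 1: ['have', 'chapter', 'why'] (min_width=16, slack=1)
Line 2: ['cat', 'computer'] (min_width=12, slack=5)
Line 3: ['dolphin', 'support'] (min_width=15, slack=2)
Line 4: ['that', 'year', 'desert'] (min_width=16, slack=1)
Line 5: ['go', 'draw', 'was', 'bed'] (min_width=15, slack=2)
Line 6: ['book', 'magnetic'] (min_width=13, slack=4)
Line 7: ['bright', 'red'] (min_width=10, slack=7)
Line 8: ['kitchen'] (min_width=7, slack=10)
Line 9: ['refreshing', 'that'] (min_width=15, slack=2)
Line 10: ['code'] (min_width=4, slack=13)
Total lines: 10

Answer: 10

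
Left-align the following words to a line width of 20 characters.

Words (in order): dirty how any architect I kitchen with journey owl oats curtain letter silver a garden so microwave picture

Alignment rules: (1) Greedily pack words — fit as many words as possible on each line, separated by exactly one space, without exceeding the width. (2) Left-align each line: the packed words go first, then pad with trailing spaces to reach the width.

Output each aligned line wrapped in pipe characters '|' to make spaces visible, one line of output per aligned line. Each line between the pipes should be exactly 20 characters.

Answer: |dirty how any       |
|architect I kitchen |
|with journey owl    |
|oats curtain letter |
|silver a garden so  |
|microwave picture   |

Derivation:
Line 1: ['dirty', 'how', 'any'] (min_width=13, slack=7)
Line 2: ['architect', 'I', 'kitchen'] (min_width=19, slack=1)
Line 3: ['with', 'journey', 'owl'] (min_width=16, slack=4)
Line 4: ['oats', 'curtain', 'letter'] (min_width=19, slack=1)
Line 5: ['silver', 'a', 'garden', 'so'] (min_width=18, slack=2)
Line 6: ['microwave', 'picture'] (min_width=17, slack=3)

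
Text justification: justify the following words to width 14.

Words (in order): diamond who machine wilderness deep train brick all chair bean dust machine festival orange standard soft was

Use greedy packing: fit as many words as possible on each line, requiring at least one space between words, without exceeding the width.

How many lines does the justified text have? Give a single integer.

Answer: 11

Derivation:
Line 1: ['diamond', 'who'] (min_width=11, slack=3)
Line 2: ['machine'] (min_width=7, slack=7)
Line 3: ['wilderness'] (min_width=10, slack=4)
Line 4: ['deep', 'train'] (min_width=10, slack=4)
Line 5: ['brick', 'all'] (min_width=9, slack=5)
Line 6: ['chair', 'bean'] (min_width=10, slack=4)
Line 7: ['dust', 'machine'] (min_width=12, slack=2)
Line 8: ['festival'] (min_width=8, slack=6)
Line 9: ['orange'] (min_width=6, slack=8)
Line 10: ['standard', 'soft'] (min_width=13, slack=1)
Line 11: ['was'] (min_width=3, slack=11)
Total lines: 11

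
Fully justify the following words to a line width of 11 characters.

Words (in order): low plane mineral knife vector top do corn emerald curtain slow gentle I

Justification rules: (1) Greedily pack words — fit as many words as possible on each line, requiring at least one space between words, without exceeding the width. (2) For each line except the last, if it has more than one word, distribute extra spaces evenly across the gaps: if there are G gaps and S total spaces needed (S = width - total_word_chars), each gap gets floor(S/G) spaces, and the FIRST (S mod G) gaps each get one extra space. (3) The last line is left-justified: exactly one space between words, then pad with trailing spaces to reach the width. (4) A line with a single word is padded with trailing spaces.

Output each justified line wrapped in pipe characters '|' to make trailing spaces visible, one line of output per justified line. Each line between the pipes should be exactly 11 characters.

Line 1: ['low', 'plane'] (min_width=9, slack=2)
Line 2: ['mineral'] (min_width=7, slack=4)
Line 3: ['knife'] (min_width=5, slack=6)
Line 4: ['vector', 'top'] (min_width=10, slack=1)
Line 5: ['do', 'corn'] (min_width=7, slack=4)
Line 6: ['emerald'] (min_width=7, slack=4)
Line 7: ['curtain'] (min_width=7, slack=4)
Line 8: ['slow', 'gentle'] (min_width=11, slack=0)
Line 9: ['I'] (min_width=1, slack=10)

Answer: |low   plane|
|mineral    |
|knife      |
|vector  top|
|do     corn|
|emerald    |
|curtain    |
|slow gentle|
|I          |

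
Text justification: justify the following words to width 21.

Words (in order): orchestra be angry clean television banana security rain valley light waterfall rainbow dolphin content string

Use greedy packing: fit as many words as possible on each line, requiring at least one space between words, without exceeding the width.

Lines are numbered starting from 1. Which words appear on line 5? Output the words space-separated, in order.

Line 1: ['orchestra', 'be', 'angry'] (min_width=18, slack=3)
Line 2: ['clean', 'television'] (min_width=16, slack=5)
Line 3: ['banana', 'security', 'rain'] (min_width=20, slack=1)
Line 4: ['valley', 'light'] (min_width=12, slack=9)
Line 5: ['waterfall', 'rainbow'] (min_width=17, slack=4)
Line 6: ['dolphin', 'content'] (min_width=15, slack=6)
Line 7: ['string'] (min_width=6, slack=15)

Answer: waterfall rainbow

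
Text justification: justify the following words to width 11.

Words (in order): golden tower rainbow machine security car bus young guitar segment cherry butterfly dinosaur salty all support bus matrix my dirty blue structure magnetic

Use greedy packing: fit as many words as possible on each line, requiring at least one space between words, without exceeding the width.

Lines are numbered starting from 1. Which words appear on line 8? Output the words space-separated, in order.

Line 1: ['golden'] (min_width=6, slack=5)
Line 2: ['tower'] (min_width=5, slack=6)
Line 3: ['rainbow'] (min_width=7, slack=4)
Line 4: ['machine'] (min_width=7, slack=4)
Line 5: ['security'] (min_width=8, slack=3)
Line 6: ['car', 'bus'] (min_width=7, slack=4)
Line 7: ['young'] (min_width=5, slack=6)
Line 8: ['guitar'] (min_width=6, slack=5)
Line 9: ['segment'] (min_width=7, slack=4)
Line 10: ['cherry'] (min_width=6, slack=5)
Line 11: ['butterfly'] (min_width=9, slack=2)
Line 12: ['dinosaur'] (min_width=8, slack=3)
Line 13: ['salty', 'all'] (min_width=9, slack=2)
Line 14: ['support', 'bus'] (min_width=11, slack=0)
Line 15: ['matrix', 'my'] (min_width=9, slack=2)
Line 16: ['dirty', 'blue'] (min_width=10, slack=1)
Line 17: ['structure'] (min_width=9, slack=2)
Line 18: ['magnetic'] (min_width=8, slack=3)

Answer: guitar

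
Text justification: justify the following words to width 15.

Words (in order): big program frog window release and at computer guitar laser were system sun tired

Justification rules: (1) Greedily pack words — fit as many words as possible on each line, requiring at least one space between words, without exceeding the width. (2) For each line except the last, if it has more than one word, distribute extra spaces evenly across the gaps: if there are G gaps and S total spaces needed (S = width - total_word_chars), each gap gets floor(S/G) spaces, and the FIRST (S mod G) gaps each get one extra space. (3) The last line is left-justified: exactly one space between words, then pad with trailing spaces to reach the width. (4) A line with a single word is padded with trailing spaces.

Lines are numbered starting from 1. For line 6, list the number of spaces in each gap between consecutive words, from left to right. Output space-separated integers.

Answer: 6

Derivation:
Line 1: ['big', 'program'] (min_width=11, slack=4)
Line 2: ['frog', 'window'] (min_width=11, slack=4)
Line 3: ['release', 'and', 'at'] (min_width=14, slack=1)
Line 4: ['computer', 'guitar'] (min_width=15, slack=0)
Line 5: ['laser', 'were'] (min_width=10, slack=5)
Line 6: ['system', 'sun'] (min_width=10, slack=5)
Line 7: ['tired'] (min_width=5, slack=10)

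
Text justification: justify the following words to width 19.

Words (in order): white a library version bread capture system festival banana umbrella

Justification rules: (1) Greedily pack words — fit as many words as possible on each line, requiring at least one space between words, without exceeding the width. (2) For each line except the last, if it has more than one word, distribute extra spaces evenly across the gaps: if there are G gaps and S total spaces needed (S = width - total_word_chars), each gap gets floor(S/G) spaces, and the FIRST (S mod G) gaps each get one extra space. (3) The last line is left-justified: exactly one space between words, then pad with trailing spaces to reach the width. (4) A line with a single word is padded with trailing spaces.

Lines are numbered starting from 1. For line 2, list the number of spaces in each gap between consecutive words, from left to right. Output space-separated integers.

Line 1: ['white', 'a', 'library'] (min_width=15, slack=4)
Line 2: ['version', 'bread'] (min_width=13, slack=6)
Line 3: ['capture', 'system'] (min_width=14, slack=5)
Line 4: ['festival', 'banana'] (min_width=15, slack=4)
Line 5: ['umbrella'] (min_width=8, slack=11)

Answer: 7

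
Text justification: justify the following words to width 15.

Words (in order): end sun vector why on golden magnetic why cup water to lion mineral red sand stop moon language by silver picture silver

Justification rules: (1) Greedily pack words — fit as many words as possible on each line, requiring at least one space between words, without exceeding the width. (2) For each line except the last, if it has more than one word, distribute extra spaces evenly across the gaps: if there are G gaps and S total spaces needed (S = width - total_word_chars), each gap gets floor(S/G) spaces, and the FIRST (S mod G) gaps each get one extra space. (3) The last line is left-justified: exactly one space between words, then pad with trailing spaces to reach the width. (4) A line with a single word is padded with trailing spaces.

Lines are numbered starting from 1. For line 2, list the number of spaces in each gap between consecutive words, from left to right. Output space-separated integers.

Line 1: ['end', 'sun', 'vector'] (min_width=14, slack=1)
Line 2: ['why', 'on', 'golden'] (min_width=13, slack=2)
Line 3: ['magnetic', 'why'] (min_width=12, slack=3)
Line 4: ['cup', 'water', 'to'] (min_width=12, slack=3)
Line 5: ['lion', 'mineral'] (min_width=12, slack=3)
Line 6: ['red', 'sand', 'stop'] (min_width=13, slack=2)
Line 7: ['moon', 'language'] (min_width=13, slack=2)
Line 8: ['by', 'silver'] (min_width=9, slack=6)
Line 9: ['picture', 'silver'] (min_width=14, slack=1)

Answer: 2 2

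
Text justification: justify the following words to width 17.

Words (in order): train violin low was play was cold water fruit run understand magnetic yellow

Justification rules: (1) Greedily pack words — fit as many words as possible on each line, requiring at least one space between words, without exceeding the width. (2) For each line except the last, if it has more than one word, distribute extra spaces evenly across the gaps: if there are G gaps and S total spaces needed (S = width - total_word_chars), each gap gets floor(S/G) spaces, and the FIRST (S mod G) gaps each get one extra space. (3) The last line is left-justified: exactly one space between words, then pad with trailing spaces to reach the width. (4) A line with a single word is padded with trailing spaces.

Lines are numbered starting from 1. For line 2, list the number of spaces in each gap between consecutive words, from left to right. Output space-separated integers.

Line 1: ['train', 'violin', 'low'] (min_width=16, slack=1)
Line 2: ['was', 'play', 'was', 'cold'] (min_width=17, slack=0)
Line 3: ['water', 'fruit', 'run'] (min_width=15, slack=2)
Line 4: ['understand'] (min_width=10, slack=7)
Line 5: ['magnetic', 'yellow'] (min_width=15, slack=2)

Answer: 1 1 1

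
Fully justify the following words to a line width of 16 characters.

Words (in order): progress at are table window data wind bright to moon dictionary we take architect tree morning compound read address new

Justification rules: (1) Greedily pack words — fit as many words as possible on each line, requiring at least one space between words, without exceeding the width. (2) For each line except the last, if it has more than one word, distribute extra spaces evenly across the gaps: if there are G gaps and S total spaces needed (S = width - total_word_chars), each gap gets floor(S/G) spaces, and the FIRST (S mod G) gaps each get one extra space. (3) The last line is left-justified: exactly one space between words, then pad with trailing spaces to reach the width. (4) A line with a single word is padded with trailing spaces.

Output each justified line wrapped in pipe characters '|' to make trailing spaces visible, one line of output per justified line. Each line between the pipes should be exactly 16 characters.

Answer: |progress  at are|
|table     window|
|data wind bright|
|to          moon|
|dictionary    we|
|take   architect|
|tree     morning|
|compound    read|
|address new     |

Derivation:
Line 1: ['progress', 'at', 'are'] (min_width=15, slack=1)
Line 2: ['table', 'window'] (min_width=12, slack=4)
Line 3: ['data', 'wind', 'bright'] (min_width=16, slack=0)
Line 4: ['to', 'moon'] (min_width=7, slack=9)
Line 5: ['dictionary', 'we'] (min_width=13, slack=3)
Line 6: ['take', 'architect'] (min_width=14, slack=2)
Line 7: ['tree', 'morning'] (min_width=12, slack=4)
Line 8: ['compound', 'read'] (min_width=13, slack=3)
Line 9: ['address', 'new'] (min_width=11, slack=5)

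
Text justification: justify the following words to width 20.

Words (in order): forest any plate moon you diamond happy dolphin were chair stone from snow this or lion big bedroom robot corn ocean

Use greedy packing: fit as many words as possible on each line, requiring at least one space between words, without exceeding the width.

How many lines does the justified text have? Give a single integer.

Answer: 7

Derivation:
Line 1: ['forest', 'any', 'plate'] (min_width=16, slack=4)
Line 2: ['moon', 'you', 'diamond'] (min_width=16, slack=4)
Line 3: ['happy', 'dolphin', 'were'] (min_width=18, slack=2)
Line 4: ['chair', 'stone', 'from'] (min_width=16, slack=4)
Line 5: ['snow', 'this', 'or', 'lion'] (min_width=17, slack=3)
Line 6: ['big', 'bedroom', 'robot'] (min_width=17, slack=3)
Line 7: ['corn', 'ocean'] (min_width=10, slack=10)
Total lines: 7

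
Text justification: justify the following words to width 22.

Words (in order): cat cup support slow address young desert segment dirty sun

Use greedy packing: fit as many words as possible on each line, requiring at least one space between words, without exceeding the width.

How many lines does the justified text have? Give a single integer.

Line 1: ['cat', 'cup', 'support', 'slow'] (min_width=20, slack=2)
Line 2: ['address', 'young', 'desert'] (min_width=20, slack=2)
Line 3: ['segment', 'dirty', 'sun'] (min_width=17, slack=5)
Total lines: 3

Answer: 3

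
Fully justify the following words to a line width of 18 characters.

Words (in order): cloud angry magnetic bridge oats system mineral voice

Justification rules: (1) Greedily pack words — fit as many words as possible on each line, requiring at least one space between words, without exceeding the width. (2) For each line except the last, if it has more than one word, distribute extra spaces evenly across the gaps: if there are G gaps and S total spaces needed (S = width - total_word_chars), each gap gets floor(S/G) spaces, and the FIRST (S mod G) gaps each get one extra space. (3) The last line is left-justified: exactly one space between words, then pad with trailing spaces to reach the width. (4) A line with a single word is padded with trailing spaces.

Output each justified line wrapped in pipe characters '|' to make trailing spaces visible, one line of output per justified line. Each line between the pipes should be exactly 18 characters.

Answer: |cloud        angry|
|magnetic    bridge|
|oats        system|
|mineral voice     |

Derivation:
Line 1: ['cloud', 'angry'] (min_width=11, slack=7)
Line 2: ['magnetic', 'bridge'] (min_width=15, slack=3)
Line 3: ['oats', 'system'] (min_width=11, slack=7)
Line 4: ['mineral', 'voice'] (min_width=13, slack=5)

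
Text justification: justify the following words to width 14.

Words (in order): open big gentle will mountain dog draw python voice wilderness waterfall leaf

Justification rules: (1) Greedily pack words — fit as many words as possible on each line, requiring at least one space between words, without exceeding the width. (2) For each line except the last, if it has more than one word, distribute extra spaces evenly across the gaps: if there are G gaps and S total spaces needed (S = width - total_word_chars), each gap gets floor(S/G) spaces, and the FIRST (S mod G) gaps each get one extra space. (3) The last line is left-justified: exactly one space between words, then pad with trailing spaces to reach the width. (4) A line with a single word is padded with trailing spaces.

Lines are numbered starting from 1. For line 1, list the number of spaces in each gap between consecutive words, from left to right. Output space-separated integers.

Answer: 7

Derivation:
Line 1: ['open', 'big'] (min_width=8, slack=6)
Line 2: ['gentle', 'will'] (min_width=11, slack=3)
Line 3: ['mountain', 'dog'] (min_width=12, slack=2)
Line 4: ['draw', 'python'] (min_width=11, slack=3)
Line 5: ['voice'] (min_width=5, slack=9)
Line 6: ['wilderness'] (min_width=10, slack=4)
Line 7: ['waterfall', 'leaf'] (min_width=14, slack=0)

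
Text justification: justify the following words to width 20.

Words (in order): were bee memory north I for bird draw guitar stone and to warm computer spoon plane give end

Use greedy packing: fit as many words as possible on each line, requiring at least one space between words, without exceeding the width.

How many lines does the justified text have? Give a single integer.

Answer: 5

Derivation:
Line 1: ['were', 'bee', 'memory'] (min_width=15, slack=5)
Line 2: ['north', 'I', 'for', 'bird'] (min_width=16, slack=4)
Line 3: ['draw', 'guitar', 'stone'] (min_width=17, slack=3)
Line 4: ['and', 'to', 'warm', 'computer'] (min_width=20, slack=0)
Line 5: ['spoon', 'plane', 'give', 'end'] (min_width=20, slack=0)
Total lines: 5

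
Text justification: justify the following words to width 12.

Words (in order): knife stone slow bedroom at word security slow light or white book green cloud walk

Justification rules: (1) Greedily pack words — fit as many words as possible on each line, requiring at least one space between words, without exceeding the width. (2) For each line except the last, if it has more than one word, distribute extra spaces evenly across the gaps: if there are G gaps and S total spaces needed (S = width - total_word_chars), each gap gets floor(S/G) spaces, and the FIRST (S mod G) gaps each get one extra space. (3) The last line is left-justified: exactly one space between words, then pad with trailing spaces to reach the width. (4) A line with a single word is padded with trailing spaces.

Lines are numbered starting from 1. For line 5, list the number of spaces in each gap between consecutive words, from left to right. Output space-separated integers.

Answer: 3

Derivation:
Line 1: ['knife', 'stone'] (min_width=11, slack=1)
Line 2: ['slow', 'bedroom'] (min_width=12, slack=0)
Line 3: ['at', 'word'] (min_width=7, slack=5)
Line 4: ['security'] (min_width=8, slack=4)
Line 5: ['slow', 'light'] (min_width=10, slack=2)
Line 6: ['or', 'white'] (min_width=8, slack=4)
Line 7: ['book', 'green'] (min_width=10, slack=2)
Line 8: ['cloud', 'walk'] (min_width=10, slack=2)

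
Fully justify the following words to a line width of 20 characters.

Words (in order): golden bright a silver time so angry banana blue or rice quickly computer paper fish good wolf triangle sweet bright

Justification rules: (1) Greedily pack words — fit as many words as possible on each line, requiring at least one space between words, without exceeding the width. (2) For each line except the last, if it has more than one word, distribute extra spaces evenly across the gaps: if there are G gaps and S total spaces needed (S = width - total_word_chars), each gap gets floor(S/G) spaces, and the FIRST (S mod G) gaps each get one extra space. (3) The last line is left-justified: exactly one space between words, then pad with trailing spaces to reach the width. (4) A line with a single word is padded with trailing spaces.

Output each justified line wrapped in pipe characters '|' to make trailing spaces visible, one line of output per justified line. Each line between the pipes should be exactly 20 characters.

Line 1: ['golden', 'bright', 'a'] (min_width=15, slack=5)
Line 2: ['silver', 'time', 'so', 'angry'] (min_width=20, slack=0)
Line 3: ['banana', 'blue', 'or', 'rice'] (min_width=19, slack=1)
Line 4: ['quickly', 'computer'] (min_width=16, slack=4)
Line 5: ['paper', 'fish', 'good', 'wolf'] (min_width=20, slack=0)
Line 6: ['triangle', 'sweet'] (min_width=14, slack=6)
Line 7: ['bright'] (min_width=6, slack=14)

Answer: |golden    bright   a|
|silver time so angry|
|banana  blue or rice|
|quickly     computer|
|paper fish good wolf|
|triangle       sweet|
|bright              |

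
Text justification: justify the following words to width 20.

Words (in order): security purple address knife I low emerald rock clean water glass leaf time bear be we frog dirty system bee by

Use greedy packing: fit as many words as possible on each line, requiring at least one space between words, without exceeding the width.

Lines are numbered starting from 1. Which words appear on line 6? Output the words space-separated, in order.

Answer: dirty system bee by

Derivation:
Line 1: ['security', 'purple'] (min_width=15, slack=5)
Line 2: ['address', 'knife', 'I', 'low'] (min_width=19, slack=1)
Line 3: ['emerald', 'rock', 'clean'] (min_width=18, slack=2)
Line 4: ['water', 'glass', 'leaf'] (min_width=16, slack=4)
Line 5: ['time', 'bear', 'be', 'we', 'frog'] (min_width=20, slack=0)
Line 6: ['dirty', 'system', 'bee', 'by'] (min_width=19, slack=1)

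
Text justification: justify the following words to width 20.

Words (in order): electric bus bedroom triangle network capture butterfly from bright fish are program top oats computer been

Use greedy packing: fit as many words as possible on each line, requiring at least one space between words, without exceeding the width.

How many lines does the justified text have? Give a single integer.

Line 1: ['electric', 'bus', 'bedroom'] (min_width=20, slack=0)
Line 2: ['triangle', 'network'] (min_width=16, slack=4)
Line 3: ['capture', 'butterfly'] (min_width=17, slack=3)
Line 4: ['from', 'bright', 'fish', 'are'] (min_width=20, slack=0)
Line 5: ['program', 'top', 'oats'] (min_width=16, slack=4)
Line 6: ['computer', 'been'] (min_width=13, slack=7)
Total lines: 6

Answer: 6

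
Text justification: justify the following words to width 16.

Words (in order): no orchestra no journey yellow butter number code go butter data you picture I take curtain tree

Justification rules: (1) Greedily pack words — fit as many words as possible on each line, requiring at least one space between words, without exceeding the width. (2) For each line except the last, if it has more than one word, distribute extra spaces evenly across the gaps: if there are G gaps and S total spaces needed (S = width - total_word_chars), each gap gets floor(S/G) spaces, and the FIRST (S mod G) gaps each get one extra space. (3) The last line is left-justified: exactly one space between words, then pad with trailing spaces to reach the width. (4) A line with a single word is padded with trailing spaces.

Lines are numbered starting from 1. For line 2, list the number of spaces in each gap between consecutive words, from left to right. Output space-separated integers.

Answer: 3

Derivation:
Line 1: ['no', 'orchestra', 'no'] (min_width=15, slack=1)
Line 2: ['journey', 'yellow'] (min_width=14, slack=2)
Line 3: ['butter', 'number'] (min_width=13, slack=3)
Line 4: ['code', 'go', 'butter'] (min_width=14, slack=2)
Line 5: ['data', 'you', 'picture'] (min_width=16, slack=0)
Line 6: ['I', 'take', 'curtain'] (min_width=14, slack=2)
Line 7: ['tree'] (min_width=4, slack=12)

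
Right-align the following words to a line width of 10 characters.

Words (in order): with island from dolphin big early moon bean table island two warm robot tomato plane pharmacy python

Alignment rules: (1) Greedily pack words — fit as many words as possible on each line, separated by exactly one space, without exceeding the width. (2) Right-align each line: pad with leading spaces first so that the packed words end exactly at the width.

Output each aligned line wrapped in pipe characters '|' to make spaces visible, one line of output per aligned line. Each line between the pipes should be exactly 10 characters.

Answer: |      with|
|    island|
|      from|
|   dolphin|
| big early|
| moon bean|
|     table|
|island two|
|warm robot|
|    tomato|
|     plane|
|  pharmacy|
|    python|

Derivation:
Line 1: ['with'] (min_width=4, slack=6)
Line 2: ['island'] (min_width=6, slack=4)
Line 3: ['from'] (min_width=4, slack=6)
Line 4: ['dolphin'] (min_width=7, slack=3)
Line 5: ['big', 'early'] (min_width=9, slack=1)
Line 6: ['moon', 'bean'] (min_width=9, slack=1)
Line 7: ['table'] (min_width=5, slack=5)
Line 8: ['island', 'two'] (min_width=10, slack=0)
Line 9: ['warm', 'robot'] (min_width=10, slack=0)
Line 10: ['tomato'] (min_width=6, slack=4)
Line 11: ['plane'] (min_width=5, slack=5)
Line 12: ['pharmacy'] (min_width=8, slack=2)
Line 13: ['python'] (min_width=6, slack=4)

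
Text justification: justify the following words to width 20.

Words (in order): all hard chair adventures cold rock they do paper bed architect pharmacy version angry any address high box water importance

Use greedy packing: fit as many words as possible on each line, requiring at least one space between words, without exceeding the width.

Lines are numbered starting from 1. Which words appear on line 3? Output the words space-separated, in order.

Answer: they do paper bed

Derivation:
Line 1: ['all', 'hard', 'chair'] (min_width=14, slack=6)
Line 2: ['adventures', 'cold', 'rock'] (min_width=20, slack=0)
Line 3: ['they', 'do', 'paper', 'bed'] (min_width=17, slack=3)
Line 4: ['architect', 'pharmacy'] (min_width=18, slack=2)
Line 5: ['version', 'angry', 'any'] (min_width=17, slack=3)
Line 6: ['address', 'high', 'box'] (min_width=16, slack=4)
Line 7: ['water', 'importance'] (min_width=16, slack=4)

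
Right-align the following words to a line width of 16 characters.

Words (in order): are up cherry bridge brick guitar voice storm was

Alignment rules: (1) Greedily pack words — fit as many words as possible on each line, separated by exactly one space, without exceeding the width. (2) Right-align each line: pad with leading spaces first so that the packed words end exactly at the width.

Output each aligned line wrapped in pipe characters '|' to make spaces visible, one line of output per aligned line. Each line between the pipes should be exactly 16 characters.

Line 1: ['are', 'up', 'cherry'] (min_width=13, slack=3)
Line 2: ['bridge', 'brick'] (min_width=12, slack=4)
Line 3: ['guitar', 'voice'] (min_width=12, slack=4)
Line 4: ['storm', 'was'] (min_width=9, slack=7)

Answer: |   are up cherry|
|    bridge brick|
|    guitar voice|
|       storm was|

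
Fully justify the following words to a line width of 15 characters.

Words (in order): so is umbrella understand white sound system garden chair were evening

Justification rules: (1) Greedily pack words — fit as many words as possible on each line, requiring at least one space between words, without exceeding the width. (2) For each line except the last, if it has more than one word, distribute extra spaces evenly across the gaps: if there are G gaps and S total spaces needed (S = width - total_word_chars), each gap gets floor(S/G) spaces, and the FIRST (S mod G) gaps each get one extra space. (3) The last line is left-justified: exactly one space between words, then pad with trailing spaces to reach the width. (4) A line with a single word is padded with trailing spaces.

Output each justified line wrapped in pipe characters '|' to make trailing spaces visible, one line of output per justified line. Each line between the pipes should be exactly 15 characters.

Line 1: ['so', 'is', 'umbrella'] (min_width=14, slack=1)
Line 2: ['understand'] (min_width=10, slack=5)
Line 3: ['white', 'sound'] (min_width=11, slack=4)
Line 4: ['system', 'garden'] (min_width=13, slack=2)
Line 5: ['chair', 'were'] (min_width=10, slack=5)
Line 6: ['evening'] (min_width=7, slack=8)

Answer: |so  is umbrella|
|understand     |
|white     sound|
|system   garden|
|chair      were|
|evening        |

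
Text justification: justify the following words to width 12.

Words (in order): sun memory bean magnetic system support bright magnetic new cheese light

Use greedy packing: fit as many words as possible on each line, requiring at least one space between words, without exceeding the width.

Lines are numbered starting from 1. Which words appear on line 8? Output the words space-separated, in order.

Line 1: ['sun', 'memory'] (min_width=10, slack=2)
Line 2: ['bean'] (min_width=4, slack=8)
Line 3: ['magnetic'] (min_width=8, slack=4)
Line 4: ['system'] (min_width=6, slack=6)
Line 5: ['support'] (min_width=7, slack=5)
Line 6: ['bright'] (min_width=6, slack=6)
Line 7: ['magnetic', 'new'] (min_width=12, slack=0)
Line 8: ['cheese', 'light'] (min_width=12, slack=0)

Answer: cheese light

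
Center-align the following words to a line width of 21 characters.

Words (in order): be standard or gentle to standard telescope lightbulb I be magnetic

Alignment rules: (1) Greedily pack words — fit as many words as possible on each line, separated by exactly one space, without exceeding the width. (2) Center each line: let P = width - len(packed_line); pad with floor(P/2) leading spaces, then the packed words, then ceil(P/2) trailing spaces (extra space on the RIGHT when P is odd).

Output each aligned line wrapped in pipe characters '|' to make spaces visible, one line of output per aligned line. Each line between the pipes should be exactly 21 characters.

Answer: |be standard or gentle|
|to standard telescope|
|   lightbulb I be    |
|      magnetic       |

Derivation:
Line 1: ['be', 'standard', 'or', 'gentle'] (min_width=21, slack=0)
Line 2: ['to', 'standard', 'telescope'] (min_width=21, slack=0)
Line 3: ['lightbulb', 'I', 'be'] (min_width=14, slack=7)
Line 4: ['magnetic'] (min_width=8, slack=13)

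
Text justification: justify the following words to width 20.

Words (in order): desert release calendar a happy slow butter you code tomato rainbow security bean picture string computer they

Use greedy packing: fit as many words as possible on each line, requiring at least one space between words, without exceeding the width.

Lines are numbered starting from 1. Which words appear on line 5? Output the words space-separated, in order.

Line 1: ['desert', 'release'] (min_width=14, slack=6)
Line 2: ['calendar', 'a', 'happy'] (min_width=16, slack=4)
Line 3: ['slow', 'butter', 'you', 'code'] (min_width=20, slack=0)
Line 4: ['tomato', 'rainbow'] (min_width=14, slack=6)
Line 5: ['security', 'bean'] (min_width=13, slack=7)
Line 6: ['picture', 'string'] (min_width=14, slack=6)
Line 7: ['computer', 'they'] (min_width=13, slack=7)

Answer: security bean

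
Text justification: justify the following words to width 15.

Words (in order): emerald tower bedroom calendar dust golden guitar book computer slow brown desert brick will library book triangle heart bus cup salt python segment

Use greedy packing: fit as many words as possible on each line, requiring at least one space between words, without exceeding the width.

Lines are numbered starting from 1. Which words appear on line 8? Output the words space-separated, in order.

Line 1: ['emerald', 'tower'] (min_width=13, slack=2)
Line 2: ['bedroom'] (min_width=7, slack=8)
Line 3: ['calendar', 'dust'] (min_width=13, slack=2)
Line 4: ['golden', 'guitar'] (min_width=13, slack=2)
Line 5: ['book', 'computer'] (min_width=13, slack=2)
Line 6: ['slow', 'brown'] (min_width=10, slack=5)
Line 7: ['desert', 'brick'] (min_width=12, slack=3)
Line 8: ['will', 'library'] (min_width=12, slack=3)
Line 9: ['book', 'triangle'] (min_width=13, slack=2)
Line 10: ['heart', 'bus', 'cup'] (min_width=13, slack=2)
Line 11: ['salt', 'python'] (min_width=11, slack=4)
Line 12: ['segment'] (min_width=7, slack=8)

Answer: will library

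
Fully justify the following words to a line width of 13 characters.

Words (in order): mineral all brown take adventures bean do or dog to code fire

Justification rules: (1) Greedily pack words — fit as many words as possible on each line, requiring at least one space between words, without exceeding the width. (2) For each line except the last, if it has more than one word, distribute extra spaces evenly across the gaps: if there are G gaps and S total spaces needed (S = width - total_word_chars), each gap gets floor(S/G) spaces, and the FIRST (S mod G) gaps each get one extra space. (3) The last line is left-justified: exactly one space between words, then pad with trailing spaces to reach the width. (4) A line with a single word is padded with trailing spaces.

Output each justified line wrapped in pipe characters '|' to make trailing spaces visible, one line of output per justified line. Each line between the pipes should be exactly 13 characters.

Line 1: ['mineral', 'all'] (min_width=11, slack=2)
Line 2: ['brown', 'take'] (min_width=10, slack=3)
Line 3: ['adventures'] (min_width=10, slack=3)
Line 4: ['bean', 'do', 'or'] (min_width=10, slack=3)
Line 5: ['dog', 'to', 'code'] (min_width=11, slack=2)
Line 6: ['fire'] (min_width=4, slack=9)

Answer: |mineral   all|
|brown    take|
|adventures   |
|bean   do  or|
|dog  to  code|
|fire         |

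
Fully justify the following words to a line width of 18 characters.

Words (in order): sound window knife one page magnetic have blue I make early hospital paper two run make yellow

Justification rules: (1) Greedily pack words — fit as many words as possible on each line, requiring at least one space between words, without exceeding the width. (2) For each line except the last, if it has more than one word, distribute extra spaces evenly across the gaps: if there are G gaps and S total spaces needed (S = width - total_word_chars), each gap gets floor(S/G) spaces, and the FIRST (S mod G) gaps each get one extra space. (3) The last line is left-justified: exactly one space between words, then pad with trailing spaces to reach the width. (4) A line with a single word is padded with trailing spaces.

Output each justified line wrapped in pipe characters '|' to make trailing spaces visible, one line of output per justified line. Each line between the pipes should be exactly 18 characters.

Answer: |sound window knife|
|one  page magnetic|
|have  blue  I make|
|early     hospital|
|paper two run make|
|yellow            |

Derivation:
Line 1: ['sound', 'window', 'knife'] (min_width=18, slack=0)
Line 2: ['one', 'page', 'magnetic'] (min_width=17, slack=1)
Line 3: ['have', 'blue', 'I', 'make'] (min_width=16, slack=2)
Line 4: ['early', 'hospital'] (min_width=14, slack=4)
Line 5: ['paper', 'two', 'run', 'make'] (min_width=18, slack=0)
Line 6: ['yellow'] (min_width=6, slack=12)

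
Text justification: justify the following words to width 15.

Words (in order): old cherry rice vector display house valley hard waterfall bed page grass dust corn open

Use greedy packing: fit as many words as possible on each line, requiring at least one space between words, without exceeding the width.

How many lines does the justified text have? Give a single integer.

Answer: 6

Derivation:
Line 1: ['old', 'cherry', 'rice'] (min_width=15, slack=0)
Line 2: ['vector', 'display'] (min_width=14, slack=1)
Line 3: ['house', 'valley'] (min_width=12, slack=3)
Line 4: ['hard', 'waterfall'] (min_width=14, slack=1)
Line 5: ['bed', 'page', 'grass'] (min_width=14, slack=1)
Line 6: ['dust', 'corn', 'open'] (min_width=14, slack=1)
Total lines: 6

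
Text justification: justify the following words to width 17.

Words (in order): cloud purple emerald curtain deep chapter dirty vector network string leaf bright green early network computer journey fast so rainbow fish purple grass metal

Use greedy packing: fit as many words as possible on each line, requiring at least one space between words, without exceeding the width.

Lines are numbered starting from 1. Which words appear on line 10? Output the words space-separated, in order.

Line 1: ['cloud', 'purple'] (min_width=12, slack=5)
Line 2: ['emerald', 'curtain'] (min_width=15, slack=2)
Line 3: ['deep', 'chapter'] (min_width=12, slack=5)
Line 4: ['dirty', 'vector'] (min_width=12, slack=5)
Line 5: ['network', 'string'] (min_width=14, slack=3)
Line 6: ['leaf', 'bright', 'green'] (min_width=17, slack=0)
Line 7: ['early', 'network'] (min_width=13, slack=4)
Line 8: ['computer', 'journey'] (min_width=16, slack=1)
Line 9: ['fast', 'so', 'rainbow'] (min_width=15, slack=2)
Line 10: ['fish', 'purple', 'grass'] (min_width=17, slack=0)
Line 11: ['metal'] (min_width=5, slack=12)

Answer: fish purple grass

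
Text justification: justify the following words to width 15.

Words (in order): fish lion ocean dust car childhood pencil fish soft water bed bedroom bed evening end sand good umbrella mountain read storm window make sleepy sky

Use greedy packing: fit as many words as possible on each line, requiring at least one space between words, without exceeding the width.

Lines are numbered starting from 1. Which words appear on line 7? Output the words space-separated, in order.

Line 1: ['fish', 'lion', 'ocean'] (min_width=15, slack=0)
Line 2: ['dust', 'car'] (min_width=8, slack=7)
Line 3: ['childhood'] (min_width=9, slack=6)
Line 4: ['pencil', 'fish'] (min_width=11, slack=4)
Line 5: ['soft', 'water', 'bed'] (min_width=14, slack=1)
Line 6: ['bedroom', 'bed'] (min_width=11, slack=4)
Line 7: ['evening', 'end'] (min_width=11, slack=4)
Line 8: ['sand', 'good'] (min_width=9, slack=6)
Line 9: ['umbrella'] (min_width=8, slack=7)
Line 10: ['mountain', 'read'] (min_width=13, slack=2)
Line 11: ['storm', 'window'] (min_width=12, slack=3)
Line 12: ['make', 'sleepy', 'sky'] (min_width=15, slack=0)

Answer: evening end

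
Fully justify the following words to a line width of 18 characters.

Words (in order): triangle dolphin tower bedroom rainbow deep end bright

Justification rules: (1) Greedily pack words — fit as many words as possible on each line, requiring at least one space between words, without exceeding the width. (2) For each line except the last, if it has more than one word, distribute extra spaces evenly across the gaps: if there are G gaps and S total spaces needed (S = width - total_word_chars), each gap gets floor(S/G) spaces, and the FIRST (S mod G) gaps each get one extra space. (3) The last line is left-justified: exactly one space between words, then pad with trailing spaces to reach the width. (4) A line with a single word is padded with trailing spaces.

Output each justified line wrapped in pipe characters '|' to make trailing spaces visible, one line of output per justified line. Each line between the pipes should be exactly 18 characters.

Line 1: ['triangle', 'dolphin'] (min_width=16, slack=2)
Line 2: ['tower', 'bedroom'] (min_width=13, slack=5)
Line 3: ['rainbow', 'deep', 'end'] (min_width=16, slack=2)
Line 4: ['bright'] (min_width=6, slack=12)

Answer: |triangle   dolphin|
|tower      bedroom|
|rainbow  deep  end|
|bright            |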